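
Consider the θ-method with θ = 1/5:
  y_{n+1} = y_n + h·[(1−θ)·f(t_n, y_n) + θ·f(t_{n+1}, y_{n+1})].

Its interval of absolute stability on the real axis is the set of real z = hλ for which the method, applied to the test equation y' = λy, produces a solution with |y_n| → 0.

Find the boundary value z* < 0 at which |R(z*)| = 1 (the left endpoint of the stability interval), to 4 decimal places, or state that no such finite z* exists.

Test eqn y'=λy, z=hλ:
  y_{n+1} = y_n + z·[4/5·y_n + 1/5·y_{n+1}] ⇒ (1 − 1/5z)y_{n+1} = (1 + 4/5z)y_n
  so R(z) = (1 + 4/5z)/(1 − 1/5z).

Boundary: |R(x)|=1, x<0.
x=-0.36: |R|=0.6642
R=−1: 1+4/5x = −1+1/5x ⇒ -3/5x=2 ⇒ x=2/(-3/5)=-3.3333
Confirm numerically:
  x=-3.099: |R|=0.91320 <1
  x=-2.765: |R|=0.78042 <1
  x=-2.354: |R|=0.60049 <1
  x=-1.932: |R|=0.39354 <1
  x=-3.792: |R|=1.15651 >1
  x=-3.735: |R|=1.13795 >1
Stable set (-3.3333, 0).

left endpoint -3.3333.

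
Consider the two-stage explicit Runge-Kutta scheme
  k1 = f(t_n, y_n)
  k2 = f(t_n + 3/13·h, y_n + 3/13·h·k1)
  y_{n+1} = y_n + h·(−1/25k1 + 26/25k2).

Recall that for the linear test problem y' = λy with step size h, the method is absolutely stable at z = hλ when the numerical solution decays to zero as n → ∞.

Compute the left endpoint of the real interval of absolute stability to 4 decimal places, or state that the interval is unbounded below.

Test eqn y'=λy, z=hλ:
  k1=λy_n ⇒ h·k1=z·y_n;  k2=λ(1+3/13z)y_n ⇒ h·k2=z(1+3/13z)y_n
  y_{n+1}/y_n = 1 − 1/25z + 26/25z(1+3/13z) = 1 + z + 6/25z²
  R(z) = 1 + z + 6/25z².

Solve |R(x)|<1 on ℝ⁻.
x=-0.86: |R|=0.3175
R=1: x+6/25x²=0 ⇒ x=−25/6=-4.1667; min R=1−1/(4·6/25)=-0.0417>−1
Confirm numerically:
  x=-3.566: |R|=0.48593 <1
  x=-2.620: |R|=0.02746 <1
  x=-2.451: |R|=0.00922 <1
  x=-4.452: |R|=1.30487 >1
  x=-4.436: |R|=1.28674 >1
Stable set (-4.1667, 0).

z* = -4.1667.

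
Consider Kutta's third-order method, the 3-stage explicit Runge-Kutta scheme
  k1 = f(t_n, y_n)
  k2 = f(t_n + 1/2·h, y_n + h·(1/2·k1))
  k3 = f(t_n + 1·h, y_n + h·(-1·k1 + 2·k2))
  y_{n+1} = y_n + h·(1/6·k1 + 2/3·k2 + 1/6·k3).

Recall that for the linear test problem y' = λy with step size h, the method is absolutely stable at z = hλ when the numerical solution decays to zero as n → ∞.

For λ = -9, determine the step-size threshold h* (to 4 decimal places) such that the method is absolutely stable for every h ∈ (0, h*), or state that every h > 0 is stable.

With y'=λy (z=hλ):
  order 3, 3-stage ⇒ R(z)=1+z+z^2/2+z^3/6
  (e.g. R(-1.49)=0.06873, |R|=0.06873)

Boundary: |R(x)|=1, x<0.
x=-1.49: |R|=0.0687
|R(-1.41)|=0.1168 |R(-1.35)|=0.1512 |R(-0.78)|=0.4451
Bisect:
  x_lo=-3.1804 |R|=2.4846  x_hi=-0.2380 |R|=0.7881
  mid=-1.70922 |R|=0.08073 →hi
  mid=-2.44482 |R|=0.89175 →hi
  mid=-2.81262 |R|=1.56556 →lo
  mid=-2.62872 |R|=1.20112 →lo
  mid=-2.53677 |R|=1.03994 →lo
  mid=-2.49079 |R|=0.96427 →hi
  mid=-2.51378 |R|=1.00171 →lo
  ...
  [-2.51288,-2.51270] ⇒ x*=-2.5127
So |R|<1 on (-2.5127, 0).

(-2.5127,0); λ=-9 ⇒ h* = 0.2792.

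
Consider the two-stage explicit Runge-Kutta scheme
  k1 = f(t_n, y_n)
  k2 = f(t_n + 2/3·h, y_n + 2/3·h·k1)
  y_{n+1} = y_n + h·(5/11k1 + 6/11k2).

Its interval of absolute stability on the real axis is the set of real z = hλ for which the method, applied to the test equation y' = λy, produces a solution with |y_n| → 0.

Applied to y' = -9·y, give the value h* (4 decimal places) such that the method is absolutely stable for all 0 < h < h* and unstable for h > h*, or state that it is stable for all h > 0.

Set f=λy, z=hλ:
  k1=λy_n ⇒ h·k1=z·y_n;  k2=λ(1+2/3z)y_n ⇒ h·k2=z(1+2/3z)y_n
  y_{n+1}/y_n = 1 + 5/11z + 6/11z(1+2/3z) = 1 + z + 4/11z²
  Hence R(z) = 1 + z + 4/11z².

Solve |R(x)|<1 on ℝ⁻.
x=-1.74: |R|=0.3609
R=1: x+4/11x²=0 ⇒ x=−11/4=-2.7500; min R=1−1/(4·4/11)=0.3125>−1
Confirm numerically:
  x=-2.387: |R|=0.68492 <1
  x=-1.539: |R|=0.32228 <1
  x=-1.195: |R|=0.32428 <1
  x=-3.303: |R|=1.66420 >1
  x=-2.997: |R|=1.26919 >1
  x=-2.861: |R|=1.11548 >1
So |R|<1 on (-2.7500, 0).

(-2.7500,0); λ=-9 ⇒ h* = (11/4)/9 = 0.3056.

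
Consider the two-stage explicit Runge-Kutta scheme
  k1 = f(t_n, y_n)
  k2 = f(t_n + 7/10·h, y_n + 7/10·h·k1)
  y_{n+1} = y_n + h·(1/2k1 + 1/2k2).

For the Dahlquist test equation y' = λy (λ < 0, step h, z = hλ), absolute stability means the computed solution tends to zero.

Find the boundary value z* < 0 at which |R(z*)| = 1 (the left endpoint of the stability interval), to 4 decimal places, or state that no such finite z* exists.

Set f=λy, z=hλ:
  k1=λy_n ⇒ h·k1=z·y_n;  k2=λ(1+7/10z)y_n ⇒ h·k2=z(1+7/10z)y_n
  y_{n+1}/y_n = 1 + 1/2z + 1/2z(1+7/10z) = 1 + z + 7/20z²
  ⇒ R(z) = 1 + z + 7/20z².

Boundary: |R(x)|=1, x<0.
x=-0.6: |R|=0.5260
R=1: x+7/20x²=0 ⇒ x=−20/7=-2.8571; min R=1−1/(4·7/20)=0.2857>−1
Confirm numerically:
  x=-2.112: |R|=0.44919 <1
  x=-2.013: |R|=0.40526 <1
  x=-1.538: |R|=0.28991 <1
  x=-3.353: |R|=1.58191 >1
  x=-3.287: |R|=1.49453 >1
  x=-2.997: |R|=1.14670 >1
Interval (-2.8571, 0).

left endpoint -2.8571.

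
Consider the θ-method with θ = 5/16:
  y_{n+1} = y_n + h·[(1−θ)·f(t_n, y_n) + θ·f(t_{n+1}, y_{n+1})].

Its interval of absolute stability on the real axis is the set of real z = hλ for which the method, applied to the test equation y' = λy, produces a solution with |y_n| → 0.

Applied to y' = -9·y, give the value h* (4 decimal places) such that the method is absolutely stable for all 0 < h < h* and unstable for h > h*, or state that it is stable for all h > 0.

(-5.3333,0); λ=-9 ⇒ h* = (16/3)/9 = 0.5926.

Set f=λy, z=hλ:
  y_{n+1} = y_n + z·[11/16·y_n + 5/16·y_{n+1}] ⇒ (1 − 5/16z)y_{n+1} = (1 + 11/16z)y_n
  so R(z) = (1 + 11/16z)/(1 − 5/16z).

Solve |R(x)|<1 on ℝ⁻.
x=-1.34: |R|=0.0555
R=−1: 1+11/16x = −1+5/16x ⇒ -3/8x=2 ⇒ x=2/(-3/8)=-5.3333
Confirm numerically:
  x=-4.895: |R|=0.93502 <1
  x=-4.853: |R|=0.92842 <1
  x=-4.501: |R|=0.87030 <1
  x=-3.070: |R|=0.56683 <1
  x=-5.599: |R|=1.03623 >1
  x=-5.551: |R|=1.02985 >1
  x=-5.383: |R|=1.00694 >1
So |R|<1 on (-5.3333, 0).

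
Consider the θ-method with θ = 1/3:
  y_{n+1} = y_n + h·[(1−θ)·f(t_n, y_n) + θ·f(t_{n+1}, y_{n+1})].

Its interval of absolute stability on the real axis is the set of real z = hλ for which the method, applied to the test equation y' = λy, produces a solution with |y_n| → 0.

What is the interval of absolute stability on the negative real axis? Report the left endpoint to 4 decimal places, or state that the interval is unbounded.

(-6.0000, 0).

With y'=λy (z=hλ):
  y_{n+1} = y_n + z·[2/3·y_n + 1/3·y_{n+1}] ⇒ (1 − 1/3z)y_{n+1} = (1 + 2/3z)y_n
  so R(z) = (1 + 2/3z)/(1 − 1/3z).

Boundary: |R(x)|=1, x<0.
x=-0.7: |R|=0.4324
R=−1: 1+2/3x = −1+1/3x ⇒ -1/3x=2 ⇒ x=2/(-1/3)=-6.0000
Confirm numerically:
  x=-5.271: |R|=0.91186 <1
  x=-3.707: |R|=0.65812 <1
  x=-3.695: |R|=0.65571 <1
  x=-3.234: |R|=0.55630 <1
  x=-6.435: |R|=1.04610 >1
  x=-6.412: |R|=1.04377 >1
Stable set (-6.0000, 0).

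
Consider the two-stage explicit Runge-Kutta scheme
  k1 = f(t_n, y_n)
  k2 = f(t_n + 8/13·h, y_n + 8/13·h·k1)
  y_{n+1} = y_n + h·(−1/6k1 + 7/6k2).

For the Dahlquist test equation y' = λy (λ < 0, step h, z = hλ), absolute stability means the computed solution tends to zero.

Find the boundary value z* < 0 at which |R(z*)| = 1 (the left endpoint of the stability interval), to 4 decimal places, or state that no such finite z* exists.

z* = -1.3929.

Test eqn y'=λy, z=hλ:
  k1=λy_n ⇒ h·k1=z·y_n;  k2=λ(1+8/13z)y_n ⇒ h·k2=z(1+8/13z)y_n
  y_{n+1}/y_n = 1 − 1/6z + 7/6z(1+8/13z) = 1 + z + 28/39z²
  Hence R(z) = 1 + z + 28/39z².

Find x<0 with |R(x)|<1.
x=-0.5: |R|=0.6795
R=1: x+28/39x²=0 ⇒ x=−39/28=-1.3929; min R=1−1/(4·28/39)=0.6518>−1
Confirm numerically:
  x=-1.276: |R|=0.89295 <1
  x=-1.074: |R|=0.75414 <1
  x=-0.764: |R|=0.65506 <1
  x=-0.569: |R|=0.66344 <1
  x=-1.960: |R|=1.79807 >1
  x=-1.868: |R|=1.63723 >1
  x=-1.415: |R|=1.02249 >1
Interval (-1.3929, 0).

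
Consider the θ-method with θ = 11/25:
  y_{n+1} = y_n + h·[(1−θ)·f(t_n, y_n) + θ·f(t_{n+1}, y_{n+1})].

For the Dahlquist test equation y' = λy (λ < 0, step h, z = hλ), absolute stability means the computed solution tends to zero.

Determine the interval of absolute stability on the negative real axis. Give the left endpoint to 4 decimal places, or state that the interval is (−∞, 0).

On y'=λy, z=hλ:
  y_{n+1} = y_n + z·[14/25·y_n + 11/25·y_{n+1}] ⇒ (1 − 11/25z)y_{n+1} = (1 + 14/25z)y_n
  so R(z) = (1 + 14/25z)/(1 − 11/25z).

Find x<0 with |R(x)|<1.
x=-0.98: |R|=0.3153
R=−1: 1+14/25x = −1+11/25x ⇒ -3/25x=2 ⇒ x=2/(-3/25)=-16.6667
Confirm numerically:
  x=-14.200: |R|=0.95916 <1
  x=-13.798: |R|=0.95132 <1
  x=-11.635: |R|=0.90133 <1
  x=-17.194: |R|=1.00739 >1
  x=-16.903: |R|=1.00336 >1
Stable set (-16.6667, 0).

z∈(-16.6667,0).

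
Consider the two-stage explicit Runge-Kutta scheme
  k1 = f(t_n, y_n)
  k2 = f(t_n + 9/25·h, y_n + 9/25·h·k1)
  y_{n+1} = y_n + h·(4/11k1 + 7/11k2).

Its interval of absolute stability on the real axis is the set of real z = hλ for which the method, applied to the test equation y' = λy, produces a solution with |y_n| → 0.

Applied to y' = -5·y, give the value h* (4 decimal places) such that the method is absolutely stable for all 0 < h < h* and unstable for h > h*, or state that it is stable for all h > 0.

With y'=λy (z=hλ):
  k1=λy_n ⇒ h·k1=z·y_n;  k2=λ(1+9/25z)y_n ⇒ h·k2=z(1+9/25z)y_n
  y_{n+1}/y_n = 1 + 4/11z + 7/11z(1+9/25z) = 1 + z + 63/275z²
  Hence R(z) = 1 + z + 63/275z².

Solve |R(x)|<1 on ℝ⁻.
x=-1.15: |R|=0.1530
R=1: x+63/275x²=0 ⇒ x=−275/63=-4.3651; min R=1−1/(4·63/275)=-0.0913>−1
Confirm numerically:
  x=-3.831: |R|=0.53127 <1
  x=-3.489: |R|=0.29975 <1
  x=-3.393: |R|=0.24440 <1
  x=-3.257: |R|=0.17321 <1
  x=-4.586: |R|=1.23210 >1
  x=-4.433: |R|=1.06898 >1
  x=-4.403: |R|=1.03825 >1
So |R|<1 on (-4.3651, 0).

(-4.3651,0); λ=-5 ⇒ h* = (275/63)/5 = 0.8730.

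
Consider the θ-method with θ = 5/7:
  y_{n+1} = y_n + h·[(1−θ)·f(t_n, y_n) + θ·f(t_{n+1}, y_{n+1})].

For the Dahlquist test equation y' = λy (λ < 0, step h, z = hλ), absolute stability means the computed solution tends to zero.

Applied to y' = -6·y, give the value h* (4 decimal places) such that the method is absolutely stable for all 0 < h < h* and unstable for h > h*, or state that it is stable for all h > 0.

(−∞, 0) — no finite endpoint. Any h>0 works for λ=-6.

Set f=λy, z=hλ:
  y_{n+1} = y_n + z·[2/7·y_n + 5/7·y_{n+1}] ⇒ (1 − 5/7z)y_{n+1} = (1 + 2/7z)y_n
  so R(z) = (1 + 2/7z)/(1 − 5/7z).

Need |R(x)|<1, x<0.
x=-0.99: |R|=0.4201
x=-2: |R|=0.1765
x=-10: |R|=0.2281
x=-100: |R|=0.3807
θ=5/7≥1/2 ⇒ |1+2/7x|<|1−5/7x| ∀x<0 ⇒ unbounded interval.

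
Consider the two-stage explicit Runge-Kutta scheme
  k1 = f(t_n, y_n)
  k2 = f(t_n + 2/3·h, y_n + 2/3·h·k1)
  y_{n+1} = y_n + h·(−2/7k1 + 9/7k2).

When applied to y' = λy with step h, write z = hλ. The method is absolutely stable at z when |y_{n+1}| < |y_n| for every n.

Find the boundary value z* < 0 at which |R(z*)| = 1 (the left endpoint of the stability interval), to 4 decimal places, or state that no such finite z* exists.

left endpoint -1.1667.

Set f=λy, z=hλ:
  k1=λy_n ⇒ h·k1=z·y_n;  k2=λ(1+2/3z)y_n ⇒ h·k2=z(1+2/3z)y_n
  y_{n+1}/y_n = 1 − 2/7z + 9/7z(1+2/3z) = 1 + z + 6/7z²
  so R(z) = 1 + z + 6/7z².

Find x<0 with |R(x)|<1.
x=-1.15: |R|=0.9836
R=1: x+6/7x²=0 ⇒ x=−7/6=-1.1667; min R=1−1/(4·6/7)=0.7083>−1
Confirm numerically:
  x=-1.130: |R|=0.96449 <1
  x=-0.585: |R|=0.70834 <1
  x=-0.523: |R|=0.71145 <1
  x=-1.699: |R|=1.77523 >1
  x=-1.513: |R|=1.44914 >1
  x=-1.312: |R|=1.16344 >1
Interval (-1.1667, 0).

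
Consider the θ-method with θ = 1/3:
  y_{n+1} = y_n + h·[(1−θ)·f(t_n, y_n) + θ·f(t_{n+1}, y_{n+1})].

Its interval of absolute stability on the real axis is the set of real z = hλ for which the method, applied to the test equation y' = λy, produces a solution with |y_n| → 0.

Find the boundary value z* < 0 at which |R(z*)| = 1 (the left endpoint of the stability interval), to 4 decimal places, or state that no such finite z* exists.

z* = -6.0000.

Test eqn y'=λy, z=hλ:
  y_{n+1} = y_n + z·[2/3·y_n + 1/3·y_{n+1}] ⇒ (1 − 1/3z)y_{n+1} = (1 + 2/3z)y_n
  ⇒ R(z) = (1 + 2/3z)/(1 − 1/3z).

Solve |R(x)|<1 on ℝ⁻.
x=-1.7: |R|=0.0851
R=−1: 1+2/3x = −1+1/3x ⇒ -1/3x=2 ⇒ x=2/(-1/3)=-6.0000
Confirm numerically:
  x=-4.100: |R|=0.73239 <1
  x=-3.815: |R|=0.67938 <1
  x=-3.516: |R|=0.61878 <1
  x=-6.469: |R|=1.04953 >1
  x=-6.161: |R|=1.01757 >1
Stable set (-6.0000, 0).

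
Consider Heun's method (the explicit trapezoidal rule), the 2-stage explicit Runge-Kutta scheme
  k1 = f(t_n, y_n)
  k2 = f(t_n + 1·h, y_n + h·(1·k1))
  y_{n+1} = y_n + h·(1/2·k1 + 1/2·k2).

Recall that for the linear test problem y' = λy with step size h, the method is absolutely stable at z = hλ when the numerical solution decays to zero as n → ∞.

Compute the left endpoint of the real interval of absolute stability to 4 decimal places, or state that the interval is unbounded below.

left endpoint -2.0000.

On y'=λy, z=hλ:
  order 2, 2-stage ⇒ R(z)=1+z+z^2/2
  (e.g. R(-0.63)=0.56845, |R|=0.56845)

Boundary: |R(x)|=1, x<0.
x=-0.63: |R|=0.5684
|R(-1.92)|=0.9232 |R(-1.6)|=0.6800 |R(-1.41)|=0.5840
Bisect:
  x_lo=-2.8038 |R|=2.1268  x_hi=-0.0938 |R|=0.9106
  mid=-1.44878 |R|=0.60070 →hi
  mid=-2.12628 |R|=1.13426 →lo
  mid=-1.78753 |R|=0.81010 →hi
  mid=-1.95691 |R|=0.95784 →hi
  mid=-2.04160 |R|=1.04246 →lo
  mid=-1.99925 |R|=0.99925 →hi
  mid=-2.02042 |R|=1.02063 →lo
  mid=-2.00984 |R|=1.00989 →lo
  mid=-2.00455 |R|=1.00456 →lo
  mid=-2.00190 |R|=1.00190 →lo
  ...
  [-2.00008,-1.99991] ⇒ x*=-2.0000
Stable set (-2.0000, 0).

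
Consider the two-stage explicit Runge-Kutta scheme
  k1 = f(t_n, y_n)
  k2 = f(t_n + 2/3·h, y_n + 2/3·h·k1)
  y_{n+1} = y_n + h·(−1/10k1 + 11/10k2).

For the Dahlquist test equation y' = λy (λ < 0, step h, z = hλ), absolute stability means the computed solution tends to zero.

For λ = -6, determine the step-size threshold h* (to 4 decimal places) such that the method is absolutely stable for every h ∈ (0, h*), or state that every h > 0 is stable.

(-1.3636,0); λ=-6 ⇒ h* = (15/11)/6 = 0.2273.

With y'=λy (z=hλ):
  k1=λy_n ⇒ h·k1=z·y_n;  k2=λ(1+2/3z)y_n ⇒ h·k2=z(1+2/3z)y_n
  y_{n+1}/y_n = 1 − 1/10z + 11/10z(1+2/3z) = 1 + z + 11/15z²
  ⇒ R(z) = 1 + z + 11/15z².

Find x<0 with |R(x)|<1.
x=-0.7: |R|=0.6593
R=1: x+11/15x²=0 ⇒ x=−15/11=-1.3636; min R=1−1/(4·11/15)=0.6591>−1
Confirm numerically:
  x=-1.201: |R|=0.85676 <1
  x=-0.954: |R|=0.71342 <1
  x=-0.791: |R|=0.66783 <1
  x=-1.765: |R|=1.51950 >1
  x=-1.668: |R|=1.37230 >1
  x=-1.403: |R|=1.04050 >1
Interval (-1.3636, 0).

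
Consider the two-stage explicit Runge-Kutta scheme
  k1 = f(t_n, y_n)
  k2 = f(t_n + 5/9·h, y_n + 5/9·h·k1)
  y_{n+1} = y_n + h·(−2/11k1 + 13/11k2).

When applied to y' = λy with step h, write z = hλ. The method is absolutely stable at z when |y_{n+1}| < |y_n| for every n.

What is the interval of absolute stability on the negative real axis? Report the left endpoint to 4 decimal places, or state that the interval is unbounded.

(-1.5231, 0).

Test eqn y'=λy, z=hλ:
  k1=λy_n ⇒ h·k1=z·y_n;  k2=λ(1+5/9z)y_n ⇒ h·k2=z(1+5/9z)y_n
  y_{n+1}/y_n = 1 − 2/11z + 13/11z(1+5/9z) = 1 + z + 65/99z²
  ⇒ R(z) = 1 + z + 65/99z².

Solve |R(x)|<1 on ℝ⁻.
x=-0.42: |R|=0.6958
R=1: x+65/99x²=0 ⇒ x=−99/65=-1.5231; min R=1−1/(4·65/99)=0.6192>−1
Confirm numerically:
  x=-1.386: |R|=0.87526 <1
  x=-0.966: |R|=0.64668 <1
  x=-0.794: |R|=0.61992 <1
  x=-2.010: |R|=1.64259 >1
  x=-1.889: |R|=1.45384 >1
So |R|<1 on (-1.5231, 0).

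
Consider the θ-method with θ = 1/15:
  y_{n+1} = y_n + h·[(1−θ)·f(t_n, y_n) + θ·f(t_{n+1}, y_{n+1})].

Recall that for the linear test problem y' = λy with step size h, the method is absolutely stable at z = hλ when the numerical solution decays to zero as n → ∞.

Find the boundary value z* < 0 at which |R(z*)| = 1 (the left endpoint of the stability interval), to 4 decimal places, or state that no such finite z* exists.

left endpoint -2.3077.

Test eqn y'=λy, z=hλ:
  y_{n+1} = y_n + z·[14/15·y_n + 1/15·y_{n+1}] ⇒ (1 − 1/15z)y_{n+1} = (1 + 14/15z)y_n
  so R(z) = (1 + 14/15z)/(1 − 1/15z).

Find x<0 with |R(x)|<1.
x=-1.29: |R|=0.1878
R=−1: 1+14/15x = −1+1/15x ⇒ -13/15x=2 ⇒ x=2/(-13/15)=-2.3077
Confirm numerically:
  x=-1.366: |R|=0.25199 <1
  x=-1.050: |R|=0.01869 <1
  x=-1.015: |R|=0.04933 <1
  x=-2.884: |R|=1.41892 >1
  x=-2.676: |R|=1.27088 >1
  x=-2.607: |R|=1.22099 >1
Stable set (-2.3077, 0).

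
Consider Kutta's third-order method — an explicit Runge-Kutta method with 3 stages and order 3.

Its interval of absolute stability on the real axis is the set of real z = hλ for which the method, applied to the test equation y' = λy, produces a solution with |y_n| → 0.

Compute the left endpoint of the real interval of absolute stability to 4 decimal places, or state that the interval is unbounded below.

left endpoint -2.5127.

Test eqn y'=λy, z=hλ:
  order 3, 3-stage ⇒ R(z)=1+z+z^2/2+z^3/6
  (e.g. R(-1.17)=0.24751, |R|=0.24751)

Need |R(x)|<1, x<0.
x=-1.17: |R|=0.2475
|R(-2.16)|=0.5068 |R(-1.9)|=0.2382 |R(-1.2)|=0.2320
Bisect:
  x_lo=-3.0732 |R|=2.1885  x_hi=-0.3095 |R|=0.7334
  mid=-1.69138 |R|=0.06744 →hi
  mid=-2.38230 |R|=0.79802 →hi
  mid=-2.72776 |R|=1.39014 →lo
  mid=-2.55503 |R|=1.07088 →lo
  mid=-2.46866 |R|=0.92897 →hi
  mid=-2.51184 |R|=0.99852 →hi
  mid=-2.53344 |R|=1.03434 →lo
  mid=-2.52264 |R|=1.01634 →lo
  mid=-2.51724 |R|=1.00741 →lo
  mid=-2.51454 |R|=1.00296 →lo
  ...
  [-2.51286,-2.51269] ⇒ x*=-2.5127
Stable set (-2.5127, 0).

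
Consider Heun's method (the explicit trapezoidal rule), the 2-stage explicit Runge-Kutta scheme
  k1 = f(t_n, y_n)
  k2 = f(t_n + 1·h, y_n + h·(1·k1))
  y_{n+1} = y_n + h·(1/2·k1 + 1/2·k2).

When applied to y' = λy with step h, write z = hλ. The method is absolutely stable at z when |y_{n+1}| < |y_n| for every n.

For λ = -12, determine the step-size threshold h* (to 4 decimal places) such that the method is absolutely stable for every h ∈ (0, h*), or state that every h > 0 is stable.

(-2.0000,0); λ=-12 ⇒ h* = 0.1667.

On y'=λy, z=hλ:
  order 2, 2-stage ⇒ R(z)=1+z+z^2/2
  (e.g. R(-0.39)=0.68605, |R|=0.68605)

Solve |R(x)|<1 on ℝ⁻.
x=-0.39: |R|=0.6861
|R(-2.29)|=1.3321 |R(-1.59)|=0.6741 |R(-1.28)|=0.5392
Bisect:
  x_lo=-2.5465 |R|=1.6958  x_hi=-0.2946 |R|=0.7488
  mid=-1.42055 |R|=0.58843 →hi
  mid=-1.98351 |R|=0.98365 →hi
  mid=-2.26500 |R|=1.30011 →lo
  mid=-2.12426 |R|=1.13198 →lo
  mid=-2.05388 |R|=1.05534 →lo
  mid=-2.01870 |R|=1.01887 →lo
  mid=-2.00111 |R|=1.00111 →lo
  mid=-1.99231 |R|=0.99234 →hi
  ...
  [-2.00001,-1.99987] ⇒ x*=-2.0000
Stable set (-2.0000, 0).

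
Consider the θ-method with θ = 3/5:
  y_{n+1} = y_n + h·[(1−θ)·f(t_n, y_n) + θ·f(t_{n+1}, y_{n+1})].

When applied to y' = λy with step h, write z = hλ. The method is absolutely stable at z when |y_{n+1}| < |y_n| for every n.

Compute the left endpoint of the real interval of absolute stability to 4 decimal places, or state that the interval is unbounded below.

Set f=λy, z=hλ:
  y_{n+1} = y_n + z·[2/5·y_n + 3/5·y_{n+1}] ⇒ (1 − 3/5z)y_{n+1} = (1 + 2/5z)y_n
  ⇒ R(z) = (1 + 2/5z)/(1 − 3/5z).

Solve |R(x)|<1 on ℝ⁻.
x=-0.82: |R|=0.4504
x=-2: |R|=0.0909
x=-10: |R|=0.4286
x=-100: |R|=0.6393
θ=3/5≥1/2 ⇒ |1+2/5x|<|1−3/5x| ∀x<0 ⇒ stable on all of ℝ⁻.

unbounded; (−∞, 0).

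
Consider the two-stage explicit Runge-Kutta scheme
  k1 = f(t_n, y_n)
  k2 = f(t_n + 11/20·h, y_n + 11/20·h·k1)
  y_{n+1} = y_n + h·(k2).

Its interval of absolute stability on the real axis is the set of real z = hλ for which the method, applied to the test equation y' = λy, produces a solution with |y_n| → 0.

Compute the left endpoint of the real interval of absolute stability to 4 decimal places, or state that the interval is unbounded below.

left endpoint -1.8182.

Set f=λy, z=hλ:
  k1=λy_n ⇒ h·k1=z·y_n;  k2=λ(1+11/20z)y_n ⇒ h·k2=z(1+11/20z)y_n
  y_{n+1}/y_n = 1 + z(1+11/20z) = 1 + z + 11/20z²
  R(z) = 1 + z + 11/20z².

Find x<0 with |R(x)|<1.
x=-0.96: |R|=0.5469
R=1: x+11/20x²=0 ⇒ x=−20/11=-1.8182; min R=1−1/(4·11/20)=0.5455>−1
Confirm numerically:
  x=-1.707: |R|=0.89562 <1
  x=-1.625: |R|=0.82734 <1
  x=-1.432: |R|=0.69584 <1
  x=-0.825: |R|=0.54934 <1
  x=-2.178: |R|=1.43103 >1
  x=-2.073: |R|=1.29053 >1
Interval (-1.8182, 0).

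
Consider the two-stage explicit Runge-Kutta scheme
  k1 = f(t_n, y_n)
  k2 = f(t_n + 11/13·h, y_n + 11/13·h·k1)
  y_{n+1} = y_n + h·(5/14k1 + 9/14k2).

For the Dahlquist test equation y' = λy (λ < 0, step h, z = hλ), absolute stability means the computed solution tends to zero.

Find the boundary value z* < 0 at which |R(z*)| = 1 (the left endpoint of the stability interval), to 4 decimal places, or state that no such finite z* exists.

Test eqn y'=λy, z=hλ:
  k1=λy_n ⇒ h·k1=z·y_n;  k2=λ(1+11/13z)y_n ⇒ h·k2=z(1+11/13z)y_n
  y_{n+1}/y_n = 1 + 5/14z + 9/14z(1+11/13z) = 1 + z + 99/182z²
  so R(z) = 1 + z + 99/182z².

Boundary: |R(x)|=1, x<0.
x=-0.72: |R|=0.5620
R=1: x+99/182x²=0 ⇒ x=−182/99=-1.8384; min R=1−1/(4·99/182)=0.5404>−1
Confirm numerically:
  x=-1.730: |R|=0.89801 <1
  x=-1.687: |R|=0.86108 <1
  x=-1.509: |R|=0.72963 <1
  x=-1.490: |R|=0.71764 <1
  x=-2.438: |R|=1.79519 >1
  x=-2.259: |R|=1.51685 >1
Interval (-1.8384, 0).

z* = -1.8384.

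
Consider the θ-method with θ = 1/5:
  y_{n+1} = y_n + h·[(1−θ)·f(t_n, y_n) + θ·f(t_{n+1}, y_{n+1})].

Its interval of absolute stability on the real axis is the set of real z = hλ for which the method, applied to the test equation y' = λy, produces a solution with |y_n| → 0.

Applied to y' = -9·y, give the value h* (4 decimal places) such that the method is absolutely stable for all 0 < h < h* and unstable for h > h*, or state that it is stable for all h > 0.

(-3.3333,0); λ=-9 ⇒ h* = (10/3)/9 = 0.3704.

On y'=λy, z=hλ:
  y_{n+1} = y_n + z·[4/5·y_n + 1/5·y_{n+1}] ⇒ (1 − 1/5z)y_{n+1} = (1 + 4/5z)y_n
  R(z) = (1 + 4/5z)/(1 − 1/5z).

Need |R(x)|<1, x<0.
x=-1.04: |R|=0.1391
R=−1: 1+4/5x = −1+1/5x ⇒ -3/5x=2 ⇒ x=2/(-3/5)=-3.3333
Confirm numerically:
  x=-2.751: |R|=0.77461 <1
  x=-2.564: |R|=0.69487 <1
  x=-1.591: |R|=0.20695 <1
  x=-1.461: |R|=0.13063 <1
  x=-3.808: |R|=1.16167 >1
  x=-3.456: |R|=1.04352 >1
Stable set (-3.3333, 0).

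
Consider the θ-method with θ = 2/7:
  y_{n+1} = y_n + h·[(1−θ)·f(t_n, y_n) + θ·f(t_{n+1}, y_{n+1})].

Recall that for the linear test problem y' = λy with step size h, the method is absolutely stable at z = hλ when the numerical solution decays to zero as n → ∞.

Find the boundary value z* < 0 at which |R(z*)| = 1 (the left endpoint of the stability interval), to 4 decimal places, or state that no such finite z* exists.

On y'=λy, z=hλ:
  y_{n+1} = y_n + z·[5/7·y_n + 2/7·y_{n+1}] ⇒ (1 − 2/7z)y_{n+1} = (1 + 5/7z)y_n
  R(z) = (1 + 5/7z)/(1 − 2/7z).

Need |R(x)|<1, x<0.
x=-0.73: |R|=0.3960
R=−1: 1+5/7x = −1+2/7x ⇒ -3/7x=2 ⇒ x=2/(-3/7)=-4.6667
Confirm numerically:
  x=-4.622: |R|=0.99175 <1
  x=-2.473: |R|=0.44910 <1
  x=-2.417: |R|=0.42969 <1
  x=-2.026: |R|=0.28321 <1
  x=-5.036: |R|=1.06490 >1
  x=-4.947: |R|=1.04978 >1
  x=-4.776: |R|=1.01982 >1
Interval (-4.6667, 0).

left endpoint -4.6667.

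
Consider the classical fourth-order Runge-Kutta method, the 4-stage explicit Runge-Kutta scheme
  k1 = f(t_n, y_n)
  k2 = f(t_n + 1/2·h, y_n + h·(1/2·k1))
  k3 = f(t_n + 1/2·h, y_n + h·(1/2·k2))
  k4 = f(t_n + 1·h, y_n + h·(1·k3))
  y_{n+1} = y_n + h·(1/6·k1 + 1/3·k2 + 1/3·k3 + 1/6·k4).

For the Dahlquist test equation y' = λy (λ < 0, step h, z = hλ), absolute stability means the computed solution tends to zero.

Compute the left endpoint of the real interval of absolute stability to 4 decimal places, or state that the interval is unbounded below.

With y'=λy (z=hλ):
  order 4, 4-stage ⇒ R(z)=1+z+z^2/2+z^3/6+z^4/24
  (e.g. R(-1.42)=0.28040, |R|=0.28040)

Find x<0 with |R(x)|<1.
x=-1.42: |R|=0.2804
|R(-2.2)|=0.4214 |R(-2.11)|=0.3763 |R(-0.52)|=0.5948
Bisect:
  x_lo=-3.5532 |R|=2.9241  x_hi=-0.3125 |R|=0.7316
  mid=-1.93285 |R|=0.31315 →hi
  mid=-2.74301 |R|=0.93809 →hi
  mid=-3.14809 |R|=1.69969 →lo
  mid=-2.94555 |R|=1.26975 →lo
  mid=-2.84428 |R|=1.09263 →lo
  mid=-2.79364 |R|=1.01266 →lo
  mid=-2.76832 |R|=0.97472 →hi
  ...
  [-2.78533,-2.78514] ⇒ x*=-2.7853
Interval (-2.7853, 0).

left endpoint -2.7853.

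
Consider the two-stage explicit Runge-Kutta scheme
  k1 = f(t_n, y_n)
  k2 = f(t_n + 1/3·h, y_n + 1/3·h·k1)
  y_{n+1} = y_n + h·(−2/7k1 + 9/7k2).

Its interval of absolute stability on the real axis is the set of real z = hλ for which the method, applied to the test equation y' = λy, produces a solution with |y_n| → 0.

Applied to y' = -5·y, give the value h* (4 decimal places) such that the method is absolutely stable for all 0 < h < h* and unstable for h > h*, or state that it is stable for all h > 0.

Test eqn y'=λy, z=hλ:
  k1=λy_n ⇒ h·k1=z·y_n;  k2=λ(1+1/3z)y_n ⇒ h·k2=z(1+1/3z)y_n
  y_{n+1}/y_n = 1 − 2/7z + 9/7z(1+1/3z) = 1 + z + 3/7z²
  ⇒ R(z) = 1 + z + 3/7z².

Find x<0 with |R(x)|<1.
x=-0.51: |R|=0.6015
R=1: x+3/7x²=0 ⇒ x=−7/3=-2.3333; min R=1−1/(4·3/7)=0.4167>−1
Confirm numerically:
  x=-1.366: |R|=0.43370 <1
  x=-1.307: |R|=0.42511 <1
  x=-1.252: |R|=0.41979 <1
  x=-2.899: |R|=1.70280 >1
  x=-2.440: |R|=1.11154 >1
Stable set (-2.3333, 0).

(-2.3333,0); λ=-5 ⇒ h* = (7/3)/5 = 0.4667.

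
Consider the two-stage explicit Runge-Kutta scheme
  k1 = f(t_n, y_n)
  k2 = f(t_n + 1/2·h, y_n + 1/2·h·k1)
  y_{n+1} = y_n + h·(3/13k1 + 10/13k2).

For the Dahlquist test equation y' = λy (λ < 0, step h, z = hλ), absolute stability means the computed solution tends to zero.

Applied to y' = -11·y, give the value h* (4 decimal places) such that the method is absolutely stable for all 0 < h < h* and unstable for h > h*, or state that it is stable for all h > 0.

With y'=λy (z=hλ):
  k1=λy_n ⇒ h·k1=z·y_n;  k2=λ(1+1/2z)y_n ⇒ h·k2=z(1+1/2z)y_n
  y_{n+1}/y_n = 1 + 3/13z + 10/13z(1+1/2z) = 1 + z + 5/13z²
  so R(z) = 1 + z + 5/13z².

Need |R(x)|<1, x<0.
x=-1.39: |R|=0.3531
R=1: x+5/13x²=0 ⇒ x=−13/5=-2.6000; min R=1−1/(4·5/13)=0.3500>−1
Confirm numerically:
  x=-2.087: |R|=0.58822 <1
  x=-1.379: |R|=0.35240 <1
  x=-1.218: |R|=0.35259 <1
  x=-3.063: |R|=1.54545 >1
  x=-2.737: |R|=1.14422 >1
  x=-2.640: |R|=1.04062 >1
Interval (-2.6000, 0).

(-2.6000,0); λ=-11 ⇒ h* = (13/5)/11 = 0.2364.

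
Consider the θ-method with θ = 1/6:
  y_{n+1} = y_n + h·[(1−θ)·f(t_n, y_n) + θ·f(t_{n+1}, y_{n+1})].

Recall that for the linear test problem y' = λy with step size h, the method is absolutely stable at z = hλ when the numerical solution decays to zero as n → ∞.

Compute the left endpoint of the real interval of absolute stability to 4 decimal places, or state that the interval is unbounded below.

Set f=λy, z=hλ:
  y_{n+1} = y_n + z·[5/6·y_n + 1/6·y_{n+1}] ⇒ (1 − 1/6z)y_{n+1} = (1 + 5/6z)y_n
  Hence R(z) = (1 + 5/6z)/(1 − 1/6z).

Solve |R(x)|<1 on ℝ⁻.
x=-1.79: |R|=0.3787
R=−1: 1+5/6x = −1+1/6x ⇒ -2/3x=2 ⇒ x=2/(-2/3)=-3.0000
Confirm numerically:
  x=-2.972: |R|=0.98752 <1
  x=-2.049: |R|=0.52739 <1
  x=-1.545: |R|=0.22863 <1
  x=-1.329: |R|=0.08801 <1
  x=-3.579: |R|=1.24178 >1
  x=-3.427: |R|=1.18118 >1
  x=-3.352: |R|=1.15056 >1
So |R|<1 on (-3.0000, 0).

z* = -3.0000.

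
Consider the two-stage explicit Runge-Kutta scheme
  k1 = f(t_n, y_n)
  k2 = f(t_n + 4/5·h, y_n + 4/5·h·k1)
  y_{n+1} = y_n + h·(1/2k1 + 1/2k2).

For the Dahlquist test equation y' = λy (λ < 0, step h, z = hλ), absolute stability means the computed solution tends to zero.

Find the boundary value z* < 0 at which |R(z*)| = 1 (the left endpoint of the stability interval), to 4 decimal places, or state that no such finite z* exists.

Set f=λy, z=hλ:
  k1=λy_n ⇒ h·k1=z·y_n;  k2=λ(1+4/5z)y_n ⇒ h·k2=z(1+4/5z)y_n
  y_{n+1}/y_n = 1 + 1/2z + 1/2z(1+4/5z) = 1 + z + 2/5z²
  R(z) = 1 + z + 2/5z².

Solve |R(x)|<1 on ℝ⁻.
x=-0.51: |R|=0.5940
R=1: x+2/5x²=0 ⇒ x=−5/2=-2.5000; min R=1−1/(4·2/5)=0.3750>−1
Confirm numerically:
  x=-1.887: |R|=0.53731 <1
  x=-1.805: |R|=0.49821 <1
  x=-1.512: |R|=0.40246 <1
  x=-1.139: |R|=0.37993 <1
  x=-2.866: |R|=1.41958 >1
  x=-2.526: |R|=1.02627 >1
Stable set (-2.5000, 0).

z* = -2.5000.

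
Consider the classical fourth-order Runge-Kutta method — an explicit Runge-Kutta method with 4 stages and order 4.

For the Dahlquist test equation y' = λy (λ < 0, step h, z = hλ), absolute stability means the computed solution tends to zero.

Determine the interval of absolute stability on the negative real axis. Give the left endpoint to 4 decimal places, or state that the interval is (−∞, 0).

(-2.7853, 0).

On y'=λy, z=hλ:
  order 4, 4-stage ⇒ R(z)=1+z+z^2/2+z^3/6+z^4/24
  (e.g. R(-0.41)=0.66374, |R|=0.66374)

Find x<0 with |R(x)|<1.
x=-0.41: |R|=0.6637
|R(-1.33)|=0.2927 |R(-1.15)|=0.3306 |R(-0.65)|=0.5229
Bisect:
  x_lo=-3.1689 |R|=1.7500  x_hi=-0.3969 |R|=0.6725
  mid=-1.78287 |R|=0.28292 →hi
  mid=-2.47587 |R|=0.62528 →hi
  mid=-2.82236 |R|=1.05734 →lo
  mid=-2.64911 |R|=0.81336 →hi
  mid=-2.73574 |R|=0.92782 →hi
  mid=-2.77905 |R|=0.99063 →hi
  mid=-2.80071 |R|=1.02349 →lo
  mid=-2.78988 |R|=1.00694 →lo
  mid=-2.78447 |R|=0.99875 →hi
  mid=-2.78717 |R|=1.00284 →lo
  ...
  [-2.78531,-2.78514] ⇒ x*=-2.7853
So |R|<1 on (-2.7853, 0).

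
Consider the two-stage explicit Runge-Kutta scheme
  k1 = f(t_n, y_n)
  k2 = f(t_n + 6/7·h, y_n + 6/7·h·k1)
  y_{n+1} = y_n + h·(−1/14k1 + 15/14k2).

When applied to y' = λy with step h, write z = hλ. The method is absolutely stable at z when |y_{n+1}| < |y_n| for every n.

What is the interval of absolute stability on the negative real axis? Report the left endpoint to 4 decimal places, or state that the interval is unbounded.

Set f=λy, z=hλ:
  k1=λy_n ⇒ h·k1=z·y_n;  k2=λ(1+6/7z)y_n ⇒ h·k2=z(1+6/7z)y_n
  y_{n+1}/y_n = 1 − 1/14z + 15/14z(1+6/7z) = 1 + z + 45/49z²
  ⇒ R(z) = 1 + z + 45/49z².

Boundary: |R(x)|=1, x<0.
x=-1.58: |R|=1.7126
R=1: x+45/49x²=0 ⇒ x=−49/45=-1.0889; min R=1−1/(4·45/49)=0.7278>−1
Confirm numerically:
  x=-0.881: |R|=0.83180 <1
  x=-0.868: |R|=0.82392 <1
  x=-0.661: |R|=0.74025 <1
  x=-0.480: |R|=0.73159 <1
  x=-1.688: |R|=1.92874 >1
  x=-1.534: |R|=1.62706 >1
Interval (-1.0889, 0).

z∈(-1.0889,0).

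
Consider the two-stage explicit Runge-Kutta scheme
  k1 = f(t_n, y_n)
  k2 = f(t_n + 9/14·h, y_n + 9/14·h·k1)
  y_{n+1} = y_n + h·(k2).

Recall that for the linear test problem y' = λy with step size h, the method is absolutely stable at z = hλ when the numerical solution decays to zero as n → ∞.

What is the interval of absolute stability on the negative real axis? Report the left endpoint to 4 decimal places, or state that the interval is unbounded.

Test eqn y'=λy, z=hλ:
  k1=λy_n ⇒ h·k1=z·y_n;  k2=λ(1+9/14z)y_n ⇒ h·k2=z(1+9/14z)y_n
  y_{n+1}/y_n = 1 + z(1+9/14z) = 1 + z + 9/14z²
  ⇒ R(z) = 1 + z + 9/14z².

Solve |R(x)|<1 on ℝ⁻.
x=-0.67: |R|=0.6186
R=1: x+9/14x²=0 ⇒ x=−14/9=-1.5556; min R=1−1/(4·9/14)=0.6111>−1
Confirm numerically:
  x=-1.403: |R|=0.86241 <1
  x=-1.116: |R|=0.68465 <1
  x=-0.837: |R|=0.61337 <1
  x=-0.672: |R|=0.61830 <1
  x=-1.827: |R|=1.31881 >1
  x=-1.667: |R|=1.11943 >1
  x=-1.621: |R|=1.06820 >1
So |R|<1 on (-1.5556, 0).

(-1.5556, 0).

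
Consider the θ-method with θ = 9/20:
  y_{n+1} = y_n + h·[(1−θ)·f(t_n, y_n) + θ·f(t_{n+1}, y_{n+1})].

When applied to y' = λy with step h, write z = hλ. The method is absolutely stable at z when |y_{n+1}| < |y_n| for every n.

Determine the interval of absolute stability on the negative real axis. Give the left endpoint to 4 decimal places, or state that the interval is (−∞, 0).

Set f=λy, z=hλ:
  y_{n+1} = y_n + z·[11/20·y_n + 9/20·y_{n+1}] ⇒ (1 − 9/20z)y_{n+1} = (1 + 11/20z)y_n
  so R(z) = (1 + 11/20z)/(1 − 9/20z).

Solve |R(x)|<1 on ℝ⁻.
x=-1.66: |R|=0.0498
R=−1: 1+11/20x = −1+9/20x ⇒ -1/10x=2 ⇒ x=2/(-1/10)=-20.0000
Confirm numerically:
  x=-16.153: |R|=0.95348 <1
  x=-15.029: |R|=0.93597 <1
  x=-12.800: |R|=0.89349 <1
  x=-10.411: |R|=0.83133 <1
  x=-20.408: |R|=1.00401 >1
  x=-20.401: |R|=1.00394 >1
  x=-20.145: |R|=1.00144 >1
Interval (-20.0000, 0).

z∈(-20.0000,0).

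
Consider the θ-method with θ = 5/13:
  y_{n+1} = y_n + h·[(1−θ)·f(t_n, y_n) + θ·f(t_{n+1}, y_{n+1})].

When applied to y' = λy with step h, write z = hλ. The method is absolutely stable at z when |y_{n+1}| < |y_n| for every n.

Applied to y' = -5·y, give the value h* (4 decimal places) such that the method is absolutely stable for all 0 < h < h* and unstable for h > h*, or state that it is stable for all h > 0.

With y'=λy (z=hλ):
  y_{n+1} = y_n + z·[8/13·y_n + 5/13·y_{n+1}] ⇒ (1 − 5/13z)y_{n+1} = (1 + 8/13z)y_n
  Hence R(z) = (1 + 8/13z)/(1 − 5/13z).

Need |R(x)|<1, x<0.
x=-1.77: |R|=0.0531
R=−1: 1+8/13x = −1+5/13x ⇒ -3/13x=2 ⇒ x=2/(-3/13)=-8.6667
Confirm numerically:
  x=-7.852: |R|=0.95323 <1
  x=-7.841: |R|=0.95255 <1
  x=-7.369: |R|=0.92190 <1
  x=-3.486: |R|=0.48925 <1
  x=-8.906: |R|=1.01248 >1
  x=-8.829: |R|=1.00852 >1
So |R|<1 on (-8.6667, 0).

(-8.6667,0); λ=-5 ⇒ h* = (26/3)/5 = 1.7333.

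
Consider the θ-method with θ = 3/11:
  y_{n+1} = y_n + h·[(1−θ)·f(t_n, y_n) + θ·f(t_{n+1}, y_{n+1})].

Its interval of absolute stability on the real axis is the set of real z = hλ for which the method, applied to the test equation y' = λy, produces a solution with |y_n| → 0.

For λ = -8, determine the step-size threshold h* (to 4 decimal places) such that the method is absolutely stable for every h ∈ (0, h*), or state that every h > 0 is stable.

With y'=λy (z=hλ):
  y_{n+1} = y_n + z·[8/11·y_n + 3/11·y_{n+1}] ⇒ (1 − 3/11z)y_{n+1} = (1 + 8/11z)y_n
  so R(z) = (1 + 8/11z)/(1 − 3/11z).

Need |R(x)|<1, x<0.
x=-1.5: |R|=0.0645
R=−1: 1+8/11x = −1+3/11x ⇒ -5/11x=2 ⇒ x=2/(-5/11)=-4.4000
Confirm numerically:
  x=-4.354: |R|=0.99044 <1
  x=-3.882: |R|=0.88563 <1
  x=-3.777: |R|=0.86051 <1
  x=-2.945: |R|=0.63322 <1
  x=-4.720: |R|=1.06359 >1
  x=-4.614: |R|=1.04307 >1
  x=-4.553: |R|=1.03102 >1
Stable set (-4.4000, 0).

(-4.4000,0); λ=-8 ⇒ h* = (22/5)/8 = 0.5500.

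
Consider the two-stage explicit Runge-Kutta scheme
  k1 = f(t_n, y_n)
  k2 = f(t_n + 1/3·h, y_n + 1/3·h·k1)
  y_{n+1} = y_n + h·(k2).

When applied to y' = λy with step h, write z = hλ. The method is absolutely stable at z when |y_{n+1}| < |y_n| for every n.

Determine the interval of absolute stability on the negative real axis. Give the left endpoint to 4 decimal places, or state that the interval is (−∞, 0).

z∈(-3.0000,0).

Set f=λy, z=hλ:
  k1=λy_n ⇒ h·k1=z·y_n;  k2=λ(1+1/3z)y_n ⇒ h·k2=z(1+1/3z)y_n
  y_{n+1}/y_n = 1 + z(1+1/3z) = 1 + z + 1/3z²
  ⇒ R(z) = 1 + z + 1/3z².

Solve |R(x)|<1 on ℝ⁻.
x=-0.49: |R|=0.5900
R=1: x+1/3x²=0 ⇒ x=−3=-3.0000; min R=1−1/(4·1/3)=0.2500>−1
Confirm numerically:
  x=-2.427: |R|=0.53644 <1
  x=-2.262: |R|=0.44355 <1
  x=-2.078: |R|=0.36136 <1
  x=-1.980: |R|=0.32680 <1
  x=-3.449: |R|=1.51620 >1
  x=-3.322: |R|=1.35656 >1
Stable set (-3.0000, 0).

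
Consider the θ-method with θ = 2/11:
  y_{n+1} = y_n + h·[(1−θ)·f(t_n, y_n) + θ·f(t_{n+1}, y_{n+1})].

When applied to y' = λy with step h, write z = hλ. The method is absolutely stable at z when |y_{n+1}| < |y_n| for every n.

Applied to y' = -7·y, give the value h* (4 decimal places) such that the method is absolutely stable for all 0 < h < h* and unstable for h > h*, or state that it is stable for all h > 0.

With y'=λy (z=hλ):
  y_{n+1} = y_n + z·[9/11·y_n + 2/11·y_{n+1}] ⇒ (1 − 2/11z)y_{n+1} = (1 + 9/11z)y_n
  Hence R(z) = (1 + 9/11z)/(1 − 2/11z).

Find x<0 with |R(x)|<1.
x=-0.99: |R|=0.1610
R=−1: 1+9/11x = −1+2/11x ⇒ -7/11x=2 ⇒ x=2/(-7/11)=-3.1429
Confirm numerically:
  x=-2.829: |R|=0.86811 <1
  x=-2.207: |R|=0.57500 <1
  x=-2.187: |R|=0.56478 <1
  x=-2.088: |R|=0.51344 <1
  x=-3.676: |R|=1.20336 >1
  x=-3.269: |R|=1.05035 >1
So |R|<1 on (-3.1429, 0).

(-3.1429,0); λ=-7 ⇒ h* = (22/7)/7 = 0.4490.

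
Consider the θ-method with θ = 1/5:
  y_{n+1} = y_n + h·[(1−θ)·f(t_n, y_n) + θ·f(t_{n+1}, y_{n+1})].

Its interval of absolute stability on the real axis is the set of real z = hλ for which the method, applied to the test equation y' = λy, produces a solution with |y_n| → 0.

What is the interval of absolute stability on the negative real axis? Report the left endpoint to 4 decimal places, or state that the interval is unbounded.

With y'=λy (z=hλ):
  y_{n+1} = y_n + z·[4/5·y_n + 1/5·y_{n+1}] ⇒ (1 − 1/5z)y_{n+1} = (1 + 4/5z)y_n
  Hence R(z) = (1 + 4/5z)/(1 − 1/5z).

Solve |R(x)|<1 on ℝ⁻.
x=-0.67: |R|=0.4092
R=−1: 1+4/5x = −1+1/5x ⇒ -3/5x=2 ⇒ x=2/(-3/5)=-3.3333
Confirm numerically:
  x=-3.280: |R|=0.98068 <1
  x=-2.689: |R|=0.74860 <1
  x=-2.615: |R|=0.71701 <1
  x=-2.606: |R|=0.71312 <1
  x=-3.926: |R|=1.19919 >1
  x=-3.534: |R|=1.07054 >1
  x=-3.453: |R|=1.04247 >1
So |R|<1 on (-3.3333, 0).

(-3.3333, 0).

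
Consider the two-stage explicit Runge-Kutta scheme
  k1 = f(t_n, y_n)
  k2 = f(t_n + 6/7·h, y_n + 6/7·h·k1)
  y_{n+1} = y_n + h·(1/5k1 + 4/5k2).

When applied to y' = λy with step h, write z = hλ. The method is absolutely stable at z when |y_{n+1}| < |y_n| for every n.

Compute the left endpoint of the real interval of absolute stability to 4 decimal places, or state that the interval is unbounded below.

z* = -1.4583.

On y'=λy, z=hλ:
  k1=λy_n ⇒ h·k1=z·y_n;  k2=λ(1+6/7z)y_n ⇒ h·k2=z(1+6/7z)y_n
  y_{n+1}/y_n = 1 + 1/5z + 4/5z(1+6/7z) = 1 + z + 24/35z²
  Hence R(z) = 1 + z + 24/35z².

Find x<0 with |R(x)|<1.
x=-0.64: |R|=0.6409
R=1: x+24/35x²=0 ⇒ x=−35/24=-1.4583; min R=1−1/(4·24/35)=0.6354>−1
Confirm numerically:
  x=-1.026: |R|=0.69583 <1
  x=-0.912: |R|=0.65834 <1
  x=-0.815: |R|=0.64047 <1
  x=-1.838: |R|=1.47851 >1
  x=-1.541: |R|=1.08735 >1
Stable set (-1.4583, 0).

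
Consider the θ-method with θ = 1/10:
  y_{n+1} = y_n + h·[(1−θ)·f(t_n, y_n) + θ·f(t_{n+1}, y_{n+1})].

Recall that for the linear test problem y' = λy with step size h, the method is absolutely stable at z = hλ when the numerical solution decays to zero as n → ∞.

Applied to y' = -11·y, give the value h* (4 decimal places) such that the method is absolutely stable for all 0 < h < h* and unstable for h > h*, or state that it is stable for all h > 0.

With y'=λy (z=hλ):
  y_{n+1} = y_n + z·[9/10·y_n + 1/10·y_{n+1}] ⇒ (1 − 1/10z)y_{n+1} = (1 + 9/10z)y_n
  so R(z) = (1 + 9/10z)/(1 − 1/10z).

Solve |R(x)|<1 on ℝ⁻.
x=-1.76: |R|=0.4966
R=−1: 1+9/10x = −1+1/10x ⇒ -4/5x=2 ⇒ x=2/(-4/5)=-2.5000
Confirm numerically:
  x=-2.304: |R|=0.87256 <1
  x=-2.141: |R|=0.76345 <1
  x=-1.994: |R|=0.66250 <1
  x=-1.317: |R|=0.16374 <1
  x=-2.676: |R|=1.11108 >1
  x=-2.617: |R|=1.07419 >1
Interval (-2.5000, 0).

(-2.5000,0); λ=-11 ⇒ h* = (5/2)/11 = 0.2273.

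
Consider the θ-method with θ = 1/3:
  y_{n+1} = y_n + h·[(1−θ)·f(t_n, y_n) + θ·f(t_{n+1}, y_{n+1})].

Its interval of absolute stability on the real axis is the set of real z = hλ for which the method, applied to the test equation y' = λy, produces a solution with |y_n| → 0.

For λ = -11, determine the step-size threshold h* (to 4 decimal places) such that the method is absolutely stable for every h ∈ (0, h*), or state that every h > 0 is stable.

On y'=λy, z=hλ:
  y_{n+1} = y_n + z·[2/3·y_n + 1/3·y_{n+1}] ⇒ (1 − 1/3z)y_{n+1} = (1 + 2/3z)y_n
  so R(z) = (1 + 2/3z)/(1 − 1/3z).

Solve |R(x)|<1 on ℝ⁻.
x=-0.44: |R|=0.6163
R=−1: 1+2/3x = −1+1/3x ⇒ -1/3x=2 ⇒ x=2/(-1/3)=-6.0000
Confirm numerically:
  x=-5.146: |R|=0.89516 <1
  x=-3.331: |R|=0.57842 <1
  x=-2.440: |R|=0.34559 <1
  x=-6.453: |R|=1.04792 >1
  x=-6.328: |R|=1.03516 >1
  x=-6.034: |R|=1.00376 >1
Stable set (-6.0000, 0).

(-6.0000,0); λ=-11 ⇒ h* = (6)/11 = 0.5455.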